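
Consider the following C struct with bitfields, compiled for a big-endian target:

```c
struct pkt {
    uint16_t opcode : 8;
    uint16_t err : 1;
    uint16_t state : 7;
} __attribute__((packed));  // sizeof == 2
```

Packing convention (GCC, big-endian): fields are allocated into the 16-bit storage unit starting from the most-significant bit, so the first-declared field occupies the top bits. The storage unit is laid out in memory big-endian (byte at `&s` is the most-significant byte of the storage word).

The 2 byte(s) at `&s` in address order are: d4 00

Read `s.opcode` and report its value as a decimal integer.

212

[0]=0xd4 [1]=0x00 (big-endian) → word 0xd400
opcode:8 @ bit 8 → (0xd400>>8)&0xff = 0xd4  ←
err:1 @ bit 7 → (0xd400>>7)&0x1 = 0x0
state:7 @ bit 0 → (0xd400>>0)&0x7f = 0x0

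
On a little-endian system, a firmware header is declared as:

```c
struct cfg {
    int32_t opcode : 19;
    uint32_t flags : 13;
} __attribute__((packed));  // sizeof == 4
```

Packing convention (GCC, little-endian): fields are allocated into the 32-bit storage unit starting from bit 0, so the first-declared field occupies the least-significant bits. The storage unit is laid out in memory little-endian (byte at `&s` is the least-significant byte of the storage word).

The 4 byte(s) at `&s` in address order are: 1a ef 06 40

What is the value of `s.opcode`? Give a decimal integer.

[0]=0x1a [1]=0xef [2]=0x06 [3]=0x40 (little-endian) → word 0x4006ef1a
opcode [0+:19] = (word>>0) & 0x7ffff = 454426  ←
flags [19+:13] = (word>>19) & 0x1fff = 2048
opcode signed 19b, MSB=1: 454426 - 524288 = -69862

-69862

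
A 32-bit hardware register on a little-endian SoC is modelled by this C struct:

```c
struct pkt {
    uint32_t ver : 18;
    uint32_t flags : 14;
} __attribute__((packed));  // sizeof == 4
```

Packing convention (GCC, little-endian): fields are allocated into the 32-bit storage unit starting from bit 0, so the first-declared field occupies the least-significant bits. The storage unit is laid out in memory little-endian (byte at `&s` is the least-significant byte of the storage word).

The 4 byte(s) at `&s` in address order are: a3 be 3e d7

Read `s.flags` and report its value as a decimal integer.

13775

[0]=0xa3 [1]=0xbe [2]=0x3e [3]=0xd7 (little-endian) → word 0xd73ebea3
ver [0+:18] = (word>>0) & 0x3ffff = 179875
flags [18+:14] = (word>>18) & 0x3fff = 13775  ←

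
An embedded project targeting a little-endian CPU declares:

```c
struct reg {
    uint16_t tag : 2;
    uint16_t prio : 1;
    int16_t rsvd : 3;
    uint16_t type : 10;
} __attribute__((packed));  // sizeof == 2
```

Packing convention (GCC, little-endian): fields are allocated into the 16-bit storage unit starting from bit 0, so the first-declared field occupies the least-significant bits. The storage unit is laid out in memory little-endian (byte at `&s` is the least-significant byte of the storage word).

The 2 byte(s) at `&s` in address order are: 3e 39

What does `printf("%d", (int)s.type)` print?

228

[0]=0x3e [1]=0x39 (little-endian) → word 0x393e
tag:2 @ bit 0 → (0x393e>>0)&0x3 = 0x2
prio:1 @ bit 2 → (0x393e>>2)&0x1 = 0x1
rsvd:3 @ bit 3 → (0x393e>>3)&0x7 = 0x7
type:10 @ bit 6 → (0x393e>>6)&0x3ff = 0xe4  ←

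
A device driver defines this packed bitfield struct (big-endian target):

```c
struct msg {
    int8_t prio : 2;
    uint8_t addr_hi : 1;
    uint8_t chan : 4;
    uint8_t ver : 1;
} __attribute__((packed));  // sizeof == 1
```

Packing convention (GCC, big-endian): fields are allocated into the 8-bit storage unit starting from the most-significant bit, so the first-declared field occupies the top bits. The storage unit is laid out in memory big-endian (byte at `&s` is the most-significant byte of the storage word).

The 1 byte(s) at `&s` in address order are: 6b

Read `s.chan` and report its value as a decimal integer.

5

[0]=0x6b (big-endian) → word 0x6b
prio [6+:2] = (word>>6) & 0x3 = 1
addr_hi [5+:1] = (word>>5) & 0x1 = 1
chan [1+:4] = (word>>1) & 0xf = 5  ←
ver [0+:1] = (word>>0) & 0x1 = 1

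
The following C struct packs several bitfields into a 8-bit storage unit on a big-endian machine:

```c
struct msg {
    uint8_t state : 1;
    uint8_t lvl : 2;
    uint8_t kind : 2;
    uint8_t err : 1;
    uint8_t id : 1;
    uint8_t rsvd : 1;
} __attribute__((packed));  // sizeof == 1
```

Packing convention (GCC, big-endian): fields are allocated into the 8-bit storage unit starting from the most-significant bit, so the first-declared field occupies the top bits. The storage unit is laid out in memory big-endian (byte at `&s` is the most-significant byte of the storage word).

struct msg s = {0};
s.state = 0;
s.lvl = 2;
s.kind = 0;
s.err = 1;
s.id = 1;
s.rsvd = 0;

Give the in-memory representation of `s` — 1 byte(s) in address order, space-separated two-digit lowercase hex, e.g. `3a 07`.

[7+:1] state=0 & 0x1 = 0x0; word=0x00
[5+:2] lvl=2 & 0x3 = 0x2; word=0x40
[3+:2] kind=0 & 0x3 = 0x0; word=0x40
[2+:1] err=1 & 0x1 = 0x1; word=0x44
[1+:1] id=1 & 0x1 = 0x1; word=0x46
[0+:1] rsvd=0 & 0x1 = 0x0; word=0x46
word = 0x46 → big-endian bytes:
  [0]=0x46

46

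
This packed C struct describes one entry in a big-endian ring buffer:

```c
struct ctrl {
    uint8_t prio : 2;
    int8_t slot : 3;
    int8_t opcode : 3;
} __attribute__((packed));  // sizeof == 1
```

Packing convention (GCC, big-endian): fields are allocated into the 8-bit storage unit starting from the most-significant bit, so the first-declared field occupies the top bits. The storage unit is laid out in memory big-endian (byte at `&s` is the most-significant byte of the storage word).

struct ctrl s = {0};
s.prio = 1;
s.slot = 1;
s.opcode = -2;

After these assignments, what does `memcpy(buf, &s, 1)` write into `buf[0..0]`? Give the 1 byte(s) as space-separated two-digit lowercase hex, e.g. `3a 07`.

4e

prio:2 = 1 → 0x1 << 6 → word 0x40
slot:3 = 1 → 0x1 << 3 → word 0x48
opcode:3 = -2 → 0x6 << 0 → word 0x4e
word = 0x4e → big-endian bytes:
  [0]=0x4e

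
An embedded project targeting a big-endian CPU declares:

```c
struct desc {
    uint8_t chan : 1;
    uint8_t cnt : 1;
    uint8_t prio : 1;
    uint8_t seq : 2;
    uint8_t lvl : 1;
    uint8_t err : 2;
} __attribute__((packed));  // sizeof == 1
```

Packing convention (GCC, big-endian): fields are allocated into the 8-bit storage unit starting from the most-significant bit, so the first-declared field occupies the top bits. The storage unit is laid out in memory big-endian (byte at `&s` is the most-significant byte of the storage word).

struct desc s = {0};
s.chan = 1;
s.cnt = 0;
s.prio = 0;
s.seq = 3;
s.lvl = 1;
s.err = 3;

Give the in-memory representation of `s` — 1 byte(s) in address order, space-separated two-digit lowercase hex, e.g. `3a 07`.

[7+:1] chan=1 & 0x1 = 0x1; word=0x80
[6+:1] cnt=0 & 0x1 = 0x0; word=0x80
[5+:1] prio=0 & 0x1 = 0x0; word=0x80
[3+:2] seq=3 & 0x3 = 0x3; word=0x98
[2+:1] lvl=1 & 0x1 = 0x1; word=0x9c
[0+:2] err=3 & 0x3 = 0x3; word=0x9f
word = 0x9f → big-endian bytes:
  [0]=0x9f

9f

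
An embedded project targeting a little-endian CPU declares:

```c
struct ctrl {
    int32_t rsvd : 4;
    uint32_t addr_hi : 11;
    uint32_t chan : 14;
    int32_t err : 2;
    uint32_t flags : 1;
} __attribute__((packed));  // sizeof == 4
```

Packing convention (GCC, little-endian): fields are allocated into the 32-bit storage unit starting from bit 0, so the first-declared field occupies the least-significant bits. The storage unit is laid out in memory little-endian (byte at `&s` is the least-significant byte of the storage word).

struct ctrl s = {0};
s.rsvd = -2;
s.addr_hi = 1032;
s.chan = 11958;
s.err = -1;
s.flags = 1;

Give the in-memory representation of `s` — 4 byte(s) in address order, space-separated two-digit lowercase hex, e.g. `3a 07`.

8e 40 5b f7

[0+:4] rsvd=-2 & 0xf = 0xe; word=0x0000000e
[4+:11] addr_hi=1032 & 0x7ff = 0x408; word=0x0000408e
[15+:14] chan=11958 & 0x3fff = 0x2eb6; word=0x175b408e
[29+:2] err=-1 & 0x3 = 0x3; word=0x775b408e
[31+:1] flags=1 & 0x1 = 0x1; word=0xf75b408e
word = 0xf75b408e → little-endian bytes:
  [0]=0x8e  [1]=0x40  [2]=0x5b  [3]=0xf7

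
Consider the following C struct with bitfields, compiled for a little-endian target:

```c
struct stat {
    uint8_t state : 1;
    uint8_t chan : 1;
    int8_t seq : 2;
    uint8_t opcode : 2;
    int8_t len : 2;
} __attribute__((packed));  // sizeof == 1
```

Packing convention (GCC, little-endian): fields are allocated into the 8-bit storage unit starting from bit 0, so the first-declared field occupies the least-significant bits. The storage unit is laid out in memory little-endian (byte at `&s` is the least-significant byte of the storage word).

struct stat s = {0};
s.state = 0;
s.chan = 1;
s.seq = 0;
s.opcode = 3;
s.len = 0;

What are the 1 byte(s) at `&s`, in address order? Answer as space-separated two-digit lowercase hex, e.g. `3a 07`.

state:1 = 0 → 0x0 << 0 → word 0x00
chan:1 = 1 → 0x1 << 1 → word 0x02
seq:2 = 0 → 0x0 << 2 → word 0x02
opcode:2 = 3 → 0x3 << 4 → word 0x32
len:2 = 0 → 0x0 << 6 → word 0x32
word = 0x32 → little-endian bytes:
  [0]=0x32

32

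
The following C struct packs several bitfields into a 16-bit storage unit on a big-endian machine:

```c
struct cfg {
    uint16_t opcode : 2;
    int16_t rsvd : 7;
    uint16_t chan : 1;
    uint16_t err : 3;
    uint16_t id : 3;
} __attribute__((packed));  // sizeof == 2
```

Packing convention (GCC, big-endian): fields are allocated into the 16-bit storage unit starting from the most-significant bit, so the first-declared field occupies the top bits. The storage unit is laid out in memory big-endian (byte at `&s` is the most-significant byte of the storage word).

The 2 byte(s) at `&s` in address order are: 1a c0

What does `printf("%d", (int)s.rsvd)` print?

[0]=0x1a [1]=0xc0 (big-endian) → word 0x1ac0
opcode [14+:2] = (word>>14) & 0x3 = 0
rsvd [7+:7] = (word>>7) & 0x7f = 53  ←
chan [6+:1] = (word>>6) & 0x1 = 1
err [3+:3] = (word>>3) & 0x7 = 0
id [0+:3] = (word>>0) & 0x7 = 0
rsvd signed 7b, MSB=0: value = 53

53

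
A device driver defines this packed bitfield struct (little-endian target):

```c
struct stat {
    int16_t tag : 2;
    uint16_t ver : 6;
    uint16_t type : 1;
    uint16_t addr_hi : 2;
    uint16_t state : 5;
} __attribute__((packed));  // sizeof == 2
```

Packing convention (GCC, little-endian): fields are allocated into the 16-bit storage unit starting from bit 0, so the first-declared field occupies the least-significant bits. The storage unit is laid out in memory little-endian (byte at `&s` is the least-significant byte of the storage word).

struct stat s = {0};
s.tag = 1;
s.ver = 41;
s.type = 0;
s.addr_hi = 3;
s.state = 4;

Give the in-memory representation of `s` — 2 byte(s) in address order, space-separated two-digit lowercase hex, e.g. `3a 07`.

[0+:2] tag=1 & 0x3 = 0x1; word=0x0001
[2+:6] ver=41 & 0x3f = 0x29; word=0x00a5
[8+:1] type=0 & 0x1 = 0x0; word=0x00a5
[9+:2] addr_hi=3 & 0x3 = 0x3; word=0x06a5
[11+:5] state=4 & 0x1f = 0x4; word=0x26a5
word = 0x26a5 → little-endian bytes:
  [0]=0xa5  [1]=0x26

a5 26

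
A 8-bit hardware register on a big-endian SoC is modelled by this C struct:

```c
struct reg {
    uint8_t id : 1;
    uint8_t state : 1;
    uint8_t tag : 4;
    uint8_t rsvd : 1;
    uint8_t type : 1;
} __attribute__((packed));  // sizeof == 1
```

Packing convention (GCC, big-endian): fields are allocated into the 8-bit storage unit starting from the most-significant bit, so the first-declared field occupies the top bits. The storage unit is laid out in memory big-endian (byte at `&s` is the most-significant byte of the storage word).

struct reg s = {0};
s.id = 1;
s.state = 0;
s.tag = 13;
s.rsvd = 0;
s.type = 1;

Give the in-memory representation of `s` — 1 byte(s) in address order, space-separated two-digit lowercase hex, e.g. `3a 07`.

id:1 = 1 → 0x1 << 7 → word 0x80
state:1 = 0 → 0x0 << 6 → word 0x80
tag:4 = 13 → 0xd << 2 → word 0xb4
rsvd:1 = 0 → 0x0 << 1 → word 0xb4
type:1 = 1 → 0x1 << 0 → word 0xb5
word = 0xb5 → big-endian bytes:
  [0]=0xb5

b5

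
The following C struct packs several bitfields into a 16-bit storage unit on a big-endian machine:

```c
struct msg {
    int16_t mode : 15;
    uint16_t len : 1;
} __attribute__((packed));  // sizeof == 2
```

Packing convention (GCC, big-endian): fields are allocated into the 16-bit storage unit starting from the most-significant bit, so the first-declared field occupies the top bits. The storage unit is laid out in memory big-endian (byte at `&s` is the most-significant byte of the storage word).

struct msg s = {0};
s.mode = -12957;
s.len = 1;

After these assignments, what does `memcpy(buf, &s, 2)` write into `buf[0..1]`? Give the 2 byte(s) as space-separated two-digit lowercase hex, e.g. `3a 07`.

mode:15 = -12957 → 0x4d63 << 1 → word 0x9ac6
len:1 = 1 → 0x1 << 0 → word 0x9ac7
word = 0x9ac7 → big-endian bytes:
  [0]=0x9a  [1]=0xc7

9a c7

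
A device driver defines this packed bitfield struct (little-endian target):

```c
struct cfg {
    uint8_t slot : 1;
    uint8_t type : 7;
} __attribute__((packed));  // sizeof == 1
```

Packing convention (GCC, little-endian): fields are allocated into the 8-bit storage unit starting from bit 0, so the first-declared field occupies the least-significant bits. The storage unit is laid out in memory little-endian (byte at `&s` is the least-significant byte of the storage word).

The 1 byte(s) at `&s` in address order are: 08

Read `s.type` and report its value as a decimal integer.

[0]=0x08 (little-endian) → word 0x08
slot [0+:1] = (word>>0) & 0x1 = 0
type [1+:7] = (word>>1) & 0x7f = 4  ←

4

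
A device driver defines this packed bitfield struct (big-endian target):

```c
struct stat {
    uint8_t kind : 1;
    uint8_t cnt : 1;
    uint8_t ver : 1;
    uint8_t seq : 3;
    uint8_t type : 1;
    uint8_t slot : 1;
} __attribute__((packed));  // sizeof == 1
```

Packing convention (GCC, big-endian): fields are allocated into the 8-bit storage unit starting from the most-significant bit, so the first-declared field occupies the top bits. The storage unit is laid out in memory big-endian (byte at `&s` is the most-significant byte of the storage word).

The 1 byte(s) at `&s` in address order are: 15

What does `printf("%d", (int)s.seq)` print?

5

[0]=0x15 (big-endian) → word 0x15
kind [7+:1] = (word>>7) & 0x1 = 0
cnt [6+:1] = (word>>6) & 0x1 = 0
ver [5+:1] = (word>>5) & 0x1 = 0
seq [2+:3] = (word>>2) & 0x7 = 5  ←
type [1+:1] = (word>>1) & 0x1 = 0
slot [0+:1] = (word>>0) & 0x1 = 1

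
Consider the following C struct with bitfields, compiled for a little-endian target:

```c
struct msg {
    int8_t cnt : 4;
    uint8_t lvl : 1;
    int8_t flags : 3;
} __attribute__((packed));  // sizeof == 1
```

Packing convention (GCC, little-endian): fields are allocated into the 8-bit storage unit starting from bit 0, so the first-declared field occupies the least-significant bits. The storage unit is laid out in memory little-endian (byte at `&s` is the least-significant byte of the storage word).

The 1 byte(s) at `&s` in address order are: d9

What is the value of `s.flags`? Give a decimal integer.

[0]=0xd9 (little-endian) → word 0xd9
cnt:4 @ bit 0 → (0xd9>>0)&0xf = 0x9
lvl:1 @ bit 4 → (0xd9>>4)&0x1 = 0x1
flags:3 @ bit 5 → (0xd9>>5)&0x7 = 0x6  ←
flags signed 3b, MSB=1: 6 - 8 = -2

-2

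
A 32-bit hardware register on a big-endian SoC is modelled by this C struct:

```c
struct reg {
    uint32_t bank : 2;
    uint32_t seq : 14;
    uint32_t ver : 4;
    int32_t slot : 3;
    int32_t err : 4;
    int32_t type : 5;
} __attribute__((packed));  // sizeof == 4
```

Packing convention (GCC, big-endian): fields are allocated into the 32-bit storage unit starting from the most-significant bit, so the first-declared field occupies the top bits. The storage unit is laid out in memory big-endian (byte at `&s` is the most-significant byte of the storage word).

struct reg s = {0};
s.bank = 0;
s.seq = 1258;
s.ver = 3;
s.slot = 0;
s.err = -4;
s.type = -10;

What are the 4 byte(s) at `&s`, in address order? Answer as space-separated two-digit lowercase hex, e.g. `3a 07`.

04 ea 31 96

bank (2b) val=0 bits=0x0 at bit 30: 0x00000000
seq (14b) val=1258 bits=0x4ea at bit 16: 0x04ea0000
ver (4b) val=3 bits=0x3 at bit 12: 0x04ea3000
slot (3b) val=0 bits=0x0 at bit 9: 0x04ea3000
err (4b) val=-4 bits=0xc at bit 5: 0x04ea3180
type (5b) val=-10 bits=0x16 at bit 0: 0x04ea3196
word = 0x04ea3196 → big-endian bytes:
  [0]=0x04  [1]=0xea  [2]=0x31  [3]=0x96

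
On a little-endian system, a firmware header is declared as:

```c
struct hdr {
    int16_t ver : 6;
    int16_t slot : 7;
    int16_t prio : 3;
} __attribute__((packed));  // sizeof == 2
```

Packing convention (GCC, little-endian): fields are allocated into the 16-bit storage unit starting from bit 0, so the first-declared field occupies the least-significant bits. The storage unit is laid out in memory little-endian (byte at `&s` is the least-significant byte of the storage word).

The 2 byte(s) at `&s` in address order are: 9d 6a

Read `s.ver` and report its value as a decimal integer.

29

[0]=0x9d [1]=0x6a (little-endian) → word 0x6a9d
ver:6 @ bit 0 → (0x6a9d>>0)&0x3f = 0x1d  ←
slot:7 @ bit 6 → (0x6a9d>>6)&0x7f = 0x2a
prio:3 @ bit 13 → (0x6a9d>>13)&0x7 = 0x3
ver signed 6b, MSB=0: value = 29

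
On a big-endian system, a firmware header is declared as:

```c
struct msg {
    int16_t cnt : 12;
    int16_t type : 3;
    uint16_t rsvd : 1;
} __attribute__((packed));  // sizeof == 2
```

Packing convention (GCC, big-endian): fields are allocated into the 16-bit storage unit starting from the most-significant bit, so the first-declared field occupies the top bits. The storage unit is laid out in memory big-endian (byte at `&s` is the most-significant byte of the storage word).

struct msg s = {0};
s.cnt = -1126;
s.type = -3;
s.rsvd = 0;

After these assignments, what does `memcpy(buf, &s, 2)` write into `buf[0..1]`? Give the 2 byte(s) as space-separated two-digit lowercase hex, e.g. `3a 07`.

b9 aa

cnt:12 = -1126 → 0xb9a << 4 → word 0xb9a0
type:3 = -3 → 0x5 << 1 → word 0xb9aa
rsvd:1 = 0 → 0x0 << 0 → word 0xb9aa
word = 0xb9aa → big-endian bytes:
  [0]=0xb9  [1]=0xaa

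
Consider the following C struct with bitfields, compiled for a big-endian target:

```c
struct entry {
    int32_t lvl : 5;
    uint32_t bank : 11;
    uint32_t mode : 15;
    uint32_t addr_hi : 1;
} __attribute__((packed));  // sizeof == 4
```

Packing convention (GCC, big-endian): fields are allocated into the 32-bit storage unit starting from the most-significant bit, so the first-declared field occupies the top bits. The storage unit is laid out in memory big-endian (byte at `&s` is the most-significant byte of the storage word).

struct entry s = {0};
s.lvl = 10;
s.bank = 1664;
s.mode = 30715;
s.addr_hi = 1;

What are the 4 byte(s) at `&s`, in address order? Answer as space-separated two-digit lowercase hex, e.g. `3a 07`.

lvl:5 = 10 → 0xa << 27 → word 0x50000000
bank:11 = 1664 → 0x680 << 16 → word 0x56800000
mode:15 = 30715 → 0x77fb << 1 → word 0x5680eff6
addr_hi:1 = 1 → 0x1 << 0 → word 0x5680eff7
word = 0x5680eff7 → big-endian bytes:
  [0]=0x56  [1]=0x80  [2]=0xef  [3]=0xf7

56 80 ef f7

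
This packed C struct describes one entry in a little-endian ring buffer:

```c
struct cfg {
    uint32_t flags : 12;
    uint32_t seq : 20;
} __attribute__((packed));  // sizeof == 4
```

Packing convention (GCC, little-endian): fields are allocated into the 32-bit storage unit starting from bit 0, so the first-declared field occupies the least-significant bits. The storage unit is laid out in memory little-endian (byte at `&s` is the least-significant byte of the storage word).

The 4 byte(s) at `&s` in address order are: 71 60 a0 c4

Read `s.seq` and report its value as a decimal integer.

805382

[0]=0x71 [1]=0x60 [2]=0xa0 [3]=0xc4 (little-endian) → word 0xc4a06071
flags [0+:12] = (word>>0) & 0xfff = 113
seq [12+:20] = (word>>12) & 0xfffff = 805382  ←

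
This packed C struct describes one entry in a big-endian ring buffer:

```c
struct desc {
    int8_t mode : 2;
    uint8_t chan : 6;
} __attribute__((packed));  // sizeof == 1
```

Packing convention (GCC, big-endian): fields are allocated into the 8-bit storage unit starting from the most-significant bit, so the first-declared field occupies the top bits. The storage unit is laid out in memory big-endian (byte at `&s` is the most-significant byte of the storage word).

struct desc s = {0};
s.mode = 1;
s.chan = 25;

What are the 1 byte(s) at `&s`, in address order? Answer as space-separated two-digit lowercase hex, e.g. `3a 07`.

59

[6+:2] mode=1 & 0x3 = 0x1; word=0x40
[0+:6] chan=25 & 0x3f = 0x19; word=0x59
word = 0x59 → big-endian bytes:
  [0]=0x59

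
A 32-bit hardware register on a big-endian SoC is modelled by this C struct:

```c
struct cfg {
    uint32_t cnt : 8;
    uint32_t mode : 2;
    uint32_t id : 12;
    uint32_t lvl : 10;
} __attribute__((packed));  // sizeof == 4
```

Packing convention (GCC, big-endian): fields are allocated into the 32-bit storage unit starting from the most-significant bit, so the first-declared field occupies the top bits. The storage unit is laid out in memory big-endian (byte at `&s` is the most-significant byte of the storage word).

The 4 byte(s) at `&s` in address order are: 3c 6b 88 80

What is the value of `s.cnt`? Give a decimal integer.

[0]=0x3c [1]=0x6b [2]=0x88 [3]=0x80 (big-endian) → word 0x3c6b8880
cnt [24+:8] = (word>>24) & 0xff = 60  ←
mode [22+:2] = (word>>22) & 0x3 = 1
id [10+:12] = (word>>10) & 0xfff = 2786
lvl [0+:10] = (word>>0) & 0x3ff = 128

60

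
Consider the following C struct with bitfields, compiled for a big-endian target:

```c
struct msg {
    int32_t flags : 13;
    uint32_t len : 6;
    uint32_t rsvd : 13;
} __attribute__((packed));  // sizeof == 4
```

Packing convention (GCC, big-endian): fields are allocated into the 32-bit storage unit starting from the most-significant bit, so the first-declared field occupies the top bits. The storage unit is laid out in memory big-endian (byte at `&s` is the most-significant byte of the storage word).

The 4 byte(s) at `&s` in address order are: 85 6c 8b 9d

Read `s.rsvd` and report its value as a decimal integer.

[0]=0x85 [1]=0x6c [2]=0x8b [3]=0x9d (big-endian) → word 0x856c8b9d
flags:13 @ bit 19 → (0x856c8b9d>>19)&0x1fff = 0x10ad
len:6 @ bit 13 → (0x856c8b9d>>13)&0x3f = 0x24
rsvd:13 @ bit 0 → (0x856c8b9d>>0)&0x1fff = 0xb9d  ←

2973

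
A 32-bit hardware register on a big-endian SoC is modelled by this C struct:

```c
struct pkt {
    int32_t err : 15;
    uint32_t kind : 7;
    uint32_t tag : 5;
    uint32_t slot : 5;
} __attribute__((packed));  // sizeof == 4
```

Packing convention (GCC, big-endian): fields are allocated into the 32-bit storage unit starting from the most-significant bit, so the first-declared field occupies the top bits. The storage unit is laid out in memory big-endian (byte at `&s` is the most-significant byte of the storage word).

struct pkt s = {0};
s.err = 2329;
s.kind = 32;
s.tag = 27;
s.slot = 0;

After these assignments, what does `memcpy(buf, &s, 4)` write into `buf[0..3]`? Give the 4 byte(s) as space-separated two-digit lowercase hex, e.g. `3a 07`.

err:15 = 2329 → 0x919 << 17 → word 0x12320000
kind:7 = 32 → 0x20 << 10 → word 0x12328000
tag:5 = 27 → 0x1b << 5 → word 0x12328360
slot:5 = 0 → 0x0 << 0 → word 0x12328360
word = 0x12328360 → big-endian bytes:
  [0]=0x12  [1]=0x32  [2]=0x83  [3]=0x60

12 32 83 60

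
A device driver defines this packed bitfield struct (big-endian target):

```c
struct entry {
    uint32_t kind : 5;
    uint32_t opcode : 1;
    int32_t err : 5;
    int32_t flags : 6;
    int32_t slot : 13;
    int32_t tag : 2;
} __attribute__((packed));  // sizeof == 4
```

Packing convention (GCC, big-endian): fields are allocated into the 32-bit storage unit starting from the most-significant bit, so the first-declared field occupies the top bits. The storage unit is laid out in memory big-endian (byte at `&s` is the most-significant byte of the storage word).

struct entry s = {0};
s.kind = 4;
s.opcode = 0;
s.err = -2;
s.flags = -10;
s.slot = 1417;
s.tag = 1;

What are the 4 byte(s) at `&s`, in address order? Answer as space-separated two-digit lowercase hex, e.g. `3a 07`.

23 db 16 25

kind:5 = 4 → 0x4 << 27 → word 0x20000000
opcode:1 = 0 → 0x0 << 26 → word 0x20000000
err:5 = -2 → 0x1e << 21 → word 0x23c00000
flags:6 = -10 → 0x36 << 15 → word 0x23db0000
slot:13 = 1417 → 0x589 << 2 → word 0x23db1624
tag:2 = 1 → 0x1 << 0 → word 0x23db1625
word = 0x23db1625 → big-endian bytes:
  [0]=0x23  [1]=0xdb  [2]=0x16  [3]=0x25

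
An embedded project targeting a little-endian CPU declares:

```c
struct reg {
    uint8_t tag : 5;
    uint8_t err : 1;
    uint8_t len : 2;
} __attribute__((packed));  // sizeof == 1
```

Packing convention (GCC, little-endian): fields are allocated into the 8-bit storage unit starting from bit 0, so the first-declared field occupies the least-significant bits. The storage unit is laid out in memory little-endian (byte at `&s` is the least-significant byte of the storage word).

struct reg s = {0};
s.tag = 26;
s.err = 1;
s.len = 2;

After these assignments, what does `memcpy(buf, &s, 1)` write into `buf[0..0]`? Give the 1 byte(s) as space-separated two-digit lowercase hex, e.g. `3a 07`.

tag:5 = 26 → 0x1a << 0 → word 0x1a
err:1 = 1 → 0x1 << 5 → word 0x3a
len:2 = 2 → 0x2 << 6 → word 0xba
word = 0xba → little-endian bytes:
  [0]=0xba

ba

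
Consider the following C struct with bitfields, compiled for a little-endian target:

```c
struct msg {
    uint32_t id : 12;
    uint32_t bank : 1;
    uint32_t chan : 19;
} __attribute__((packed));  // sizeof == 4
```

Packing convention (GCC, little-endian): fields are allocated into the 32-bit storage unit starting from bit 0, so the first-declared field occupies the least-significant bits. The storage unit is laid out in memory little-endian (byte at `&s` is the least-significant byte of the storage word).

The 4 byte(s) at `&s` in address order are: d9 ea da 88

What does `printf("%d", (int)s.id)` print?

[0]=0xd9 [1]=0xea [2]=0xda [3]=0x88 (little-endian) → word 0x88daead9
id [0+:12] = (word>>0) & 0xfff = 2777  ←
bank [12+:1] = (word>>12) & 0x1 = 0
chan [13+:19] = (word>>13) & 0x7ffff = 280279

2777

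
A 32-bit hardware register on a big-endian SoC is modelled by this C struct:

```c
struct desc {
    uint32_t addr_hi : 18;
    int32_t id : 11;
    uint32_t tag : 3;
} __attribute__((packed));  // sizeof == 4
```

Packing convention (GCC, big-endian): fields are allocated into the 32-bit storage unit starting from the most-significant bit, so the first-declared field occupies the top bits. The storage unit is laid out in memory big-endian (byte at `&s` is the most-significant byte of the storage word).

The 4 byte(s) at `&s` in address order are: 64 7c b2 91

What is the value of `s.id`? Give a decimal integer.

[0]=0x64 [1]=0x7c [2]=0xb2 [3]=0x91 (big-endian) → word 0x647cb291
addr_hi [14+:18] = (word>>14) & 0x3ffff = 102898
id [3+:11] = (word>>3) & 0x7ff = 1618  ←
tag [0+:3] = (word>>0) & 0x7 = 1
id signed 11b, MSB=1: 1618 - 2048 = -430

-430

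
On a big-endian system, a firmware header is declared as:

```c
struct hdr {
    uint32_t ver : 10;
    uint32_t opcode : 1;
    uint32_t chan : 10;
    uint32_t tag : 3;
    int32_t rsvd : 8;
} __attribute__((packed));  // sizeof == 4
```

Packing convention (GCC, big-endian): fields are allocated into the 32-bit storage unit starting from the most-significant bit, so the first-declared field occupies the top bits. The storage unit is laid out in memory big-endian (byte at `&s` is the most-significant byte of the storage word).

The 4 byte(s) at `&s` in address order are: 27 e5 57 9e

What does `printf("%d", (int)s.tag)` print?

[0]=0x27 [1]=0xe5 [2]=0x57 [3]=0x9e (big-endian) → word 0x27e5579e
ver:10 @ bit 22 → (0x27e5579e>>22)&0x3ff = 0x9f
opcode:1 @ bit 21 → (0x27e5579e>>21)&0x1 = 0x1
chan:10 @ bit 11 → (0x27e5579e>>11)&0x3ff = 0xaa
tag:3 @ bit 8 → (0x27e5579e>>8)&0x7 = 0x7  ←
rsvd:8 @ bit 0 → (0x27e5579e>>0)&0xff = 0x9e

7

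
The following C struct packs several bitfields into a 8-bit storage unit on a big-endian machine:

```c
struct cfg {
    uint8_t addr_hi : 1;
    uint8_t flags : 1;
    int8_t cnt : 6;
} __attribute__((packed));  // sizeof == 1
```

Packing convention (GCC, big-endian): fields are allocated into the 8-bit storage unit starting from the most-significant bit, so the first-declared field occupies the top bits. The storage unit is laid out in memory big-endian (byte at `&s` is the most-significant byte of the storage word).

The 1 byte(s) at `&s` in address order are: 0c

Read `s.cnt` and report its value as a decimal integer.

12

[0]=0x0c (big-endian) → word 0x0c
addr_hi [7+:1] = (word>>7) & 0x1 = 0
flags [6+:1] = (word>>6) & 0x1 = 0
cnt [0+:6] = (word>>0) & 0x3f = 12  ←
cnt signed 6b, MSB=0: value = 12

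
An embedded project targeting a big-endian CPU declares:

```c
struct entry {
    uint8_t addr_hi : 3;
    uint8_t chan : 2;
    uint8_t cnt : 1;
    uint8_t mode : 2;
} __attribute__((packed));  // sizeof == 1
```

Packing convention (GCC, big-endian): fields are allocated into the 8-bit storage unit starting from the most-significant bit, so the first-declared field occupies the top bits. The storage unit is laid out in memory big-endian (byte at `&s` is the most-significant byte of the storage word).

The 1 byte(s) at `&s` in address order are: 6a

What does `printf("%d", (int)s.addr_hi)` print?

[0]=0x6a (big-endian) → word 0x6a
addr_hi [5+:3] = (word>>5) & 0x7 = 3  ←
chan [3+:2] = (word>>3) & 0x3 = 1
cnt [2+:1] = (word>>2) & 0x1 = 0
mode [0+:2] = (word>>0) & 0x3 = 2

3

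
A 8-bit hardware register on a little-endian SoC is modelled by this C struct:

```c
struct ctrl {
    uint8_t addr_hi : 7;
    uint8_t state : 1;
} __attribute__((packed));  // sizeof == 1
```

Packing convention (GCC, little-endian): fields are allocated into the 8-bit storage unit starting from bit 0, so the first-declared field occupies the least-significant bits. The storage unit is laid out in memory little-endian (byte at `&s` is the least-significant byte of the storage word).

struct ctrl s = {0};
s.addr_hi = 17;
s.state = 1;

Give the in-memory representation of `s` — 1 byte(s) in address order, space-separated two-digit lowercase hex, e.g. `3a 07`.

91

addr_hi (7b) val=17 bits=0x11 at bit 0: 0x11
state (1b) val=1 bits=0x1 at bit 7: 0x91
word = 0x91 → little-endian bytes:
  [0]=0x91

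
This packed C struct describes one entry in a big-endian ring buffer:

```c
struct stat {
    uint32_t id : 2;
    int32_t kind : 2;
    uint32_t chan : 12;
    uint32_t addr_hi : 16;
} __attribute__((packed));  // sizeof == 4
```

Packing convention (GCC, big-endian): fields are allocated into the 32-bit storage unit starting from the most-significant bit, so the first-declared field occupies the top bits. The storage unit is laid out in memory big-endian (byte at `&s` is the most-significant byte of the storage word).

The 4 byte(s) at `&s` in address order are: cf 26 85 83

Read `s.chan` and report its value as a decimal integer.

[0]=0xcf [1]=0x26 [2]=0x85 [3]=0x83 (big-endian) → word 0xcf268583
id [30+:2] = (word>>30) & 0x3 = 3
kind [28+:2] = (word>>28) & 0x3 = 0
chan [16+:12] = (word>>16) & 0xfff = 3878  ←
addr_hi [0+:16] = (word>>0) & 0xffff = 34179

3878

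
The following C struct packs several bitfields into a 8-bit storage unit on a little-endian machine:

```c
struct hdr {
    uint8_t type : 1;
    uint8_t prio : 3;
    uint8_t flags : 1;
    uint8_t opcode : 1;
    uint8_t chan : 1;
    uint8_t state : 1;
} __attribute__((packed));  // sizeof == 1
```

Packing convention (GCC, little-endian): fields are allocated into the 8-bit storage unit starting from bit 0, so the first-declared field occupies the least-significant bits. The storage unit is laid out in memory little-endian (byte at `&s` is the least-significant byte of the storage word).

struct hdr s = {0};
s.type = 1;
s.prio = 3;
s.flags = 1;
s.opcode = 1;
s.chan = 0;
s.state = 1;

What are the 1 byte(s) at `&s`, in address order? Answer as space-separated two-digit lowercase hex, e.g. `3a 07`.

b7

type (1b) val=1 bits=0x1 at bit 0: 0x01
prio (3b) val=3 bits=0x3 at bit 1: 0x07
flags (1b) val=1 bits=0x1 at bit 4: 0x17
opcode (1b) val=1 bits=0x1 at bit 5: 0x37
chan (1b) val=0 bits=0x0 at bit 6: 0x37
state (1b) val=1 bits=0x1 at bit 7: 0xb7
word = 0xb7 → little-endian bytes:
  [0]=0xb7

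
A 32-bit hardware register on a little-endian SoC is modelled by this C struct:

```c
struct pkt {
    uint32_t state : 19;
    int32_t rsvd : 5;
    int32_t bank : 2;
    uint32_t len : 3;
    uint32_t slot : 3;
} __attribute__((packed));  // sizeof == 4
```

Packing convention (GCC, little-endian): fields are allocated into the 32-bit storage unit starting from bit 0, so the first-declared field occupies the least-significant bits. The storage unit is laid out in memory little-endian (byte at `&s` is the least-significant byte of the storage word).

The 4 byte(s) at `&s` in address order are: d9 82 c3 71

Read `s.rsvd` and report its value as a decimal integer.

[0]=0xd9 [1]=0x82 [2]=0xc3 [3]=0x71 (little-endian) → word 0x71c382d9
state:19 @ bit 0 → (0x71c382d9>>0)&0x7ffff = 0x382d9
rsvd:5 @ bit 19 → (0x71c382d9>>19)&0x1f = 0x18  ←
bank:2 @ bit 24 → (0x71c382d9>>24)&0x3 = 0x1
len:3 @ bit 26 → (0x71c382d9>>26)&0x7 = 0x4
slot:3 @ bit 29 → (0x71c382d9>>29)&0x7 = 0x3
rsvd signed 5b, MSB=1: 24 - 32 = -8

-8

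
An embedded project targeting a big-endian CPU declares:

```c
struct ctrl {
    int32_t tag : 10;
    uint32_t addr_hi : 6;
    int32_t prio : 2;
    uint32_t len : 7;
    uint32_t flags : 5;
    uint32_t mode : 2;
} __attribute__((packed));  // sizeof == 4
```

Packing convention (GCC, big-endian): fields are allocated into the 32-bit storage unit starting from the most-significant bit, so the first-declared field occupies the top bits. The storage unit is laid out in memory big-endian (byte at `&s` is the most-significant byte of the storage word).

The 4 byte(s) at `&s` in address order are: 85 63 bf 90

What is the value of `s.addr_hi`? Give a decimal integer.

35

[0]=0x85 [1]=0x63 [2]=0xbf [3]=0x90 (big-endian) → word 0x8563bf90
tag [22+:10] = (word>>22) & 0x3ff = 533
addr_hi [16+:6] = (word>>16) & 0x3f = 35  ←
prio [14+:2] = (word>>14) & 0x3 = 2
len [7+:7] = (word>>7) & 0x7f = 127
flags [2+:5] = (word>>2) & 0x1f = 4
mode [0+:2] = (word>>0) & 0x3 = 0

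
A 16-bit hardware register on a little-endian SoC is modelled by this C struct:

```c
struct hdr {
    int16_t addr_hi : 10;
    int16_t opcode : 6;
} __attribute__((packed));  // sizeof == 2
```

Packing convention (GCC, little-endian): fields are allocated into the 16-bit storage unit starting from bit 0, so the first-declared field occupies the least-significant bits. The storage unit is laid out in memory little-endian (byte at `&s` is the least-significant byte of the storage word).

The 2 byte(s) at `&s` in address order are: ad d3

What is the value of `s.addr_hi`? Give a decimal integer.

-83

[0]=0xad [1]=0xd3 (little-endian) → word 0xd3ad
addr_hi [0+:10] = (word>>0) & 0x3ff = 941  ←
opcode [10+:6] = (word>>10) & 0x3f = 52
addr_hi signed 10b, MSB=1: 941 - 1024 = -83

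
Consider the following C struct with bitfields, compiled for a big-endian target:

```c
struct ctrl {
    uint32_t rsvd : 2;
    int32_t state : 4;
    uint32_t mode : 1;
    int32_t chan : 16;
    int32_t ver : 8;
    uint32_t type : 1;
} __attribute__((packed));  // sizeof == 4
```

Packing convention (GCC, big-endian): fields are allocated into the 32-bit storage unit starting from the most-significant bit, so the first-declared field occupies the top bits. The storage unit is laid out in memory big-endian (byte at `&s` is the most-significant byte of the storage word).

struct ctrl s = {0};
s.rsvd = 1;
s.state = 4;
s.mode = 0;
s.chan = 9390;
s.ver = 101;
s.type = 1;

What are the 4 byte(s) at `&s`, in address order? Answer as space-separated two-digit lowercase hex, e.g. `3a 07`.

rsvd (2b) val=1 bits=0x1 at bit 30: 0x40000000
state (4b) val=4 bits=0x4 at bit 26: 0x50000000
mode (1b) val=0 bits=0x0 at bit 25: 0x50000000
chan (16b) val=9390 bits=0x24ae at bit 9: 0x50495c00
ver (8b) val=101 bits=0x65 at bit 1: 0x50495cca
type (1b) val=1 bits=0x1 at bit 0: 0x50495ccb
word = 0x50495ccb → big-endian bytes:
  [0]=0x50  [1]=0x49  [2]=0x5c  [3]=0xcb

50 49 5c cb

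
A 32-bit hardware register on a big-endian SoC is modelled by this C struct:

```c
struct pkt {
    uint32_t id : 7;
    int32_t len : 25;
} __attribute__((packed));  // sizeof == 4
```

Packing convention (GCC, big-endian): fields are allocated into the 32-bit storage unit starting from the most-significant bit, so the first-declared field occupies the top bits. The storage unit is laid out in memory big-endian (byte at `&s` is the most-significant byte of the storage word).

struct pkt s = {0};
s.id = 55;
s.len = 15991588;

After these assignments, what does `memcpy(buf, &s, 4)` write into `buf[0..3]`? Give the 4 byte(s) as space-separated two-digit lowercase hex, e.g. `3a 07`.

[25+:7] id=55 & 0x7f = 0x37; word=0x6e000000
[0+:25] len=15991588 & 0x1ffffff = 0xf40324; word=0x6ef40324
word = 0x6ef40324 → big-endian bytes:
  [0]=0x6e  [1]=0xf4  [2]=0x03  [3]=0x24

6e f4 03 24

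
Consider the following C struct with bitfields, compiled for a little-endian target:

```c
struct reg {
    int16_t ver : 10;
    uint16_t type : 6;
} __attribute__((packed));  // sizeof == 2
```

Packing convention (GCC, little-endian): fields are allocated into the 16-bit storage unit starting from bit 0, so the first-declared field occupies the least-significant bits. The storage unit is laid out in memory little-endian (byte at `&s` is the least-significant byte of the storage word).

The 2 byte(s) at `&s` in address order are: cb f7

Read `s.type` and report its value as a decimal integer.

[0]=0xcb [1]=0xf7 (little-endian) → word 0xf7cb
ver [0+:10] = (word>>0) & 0x3ff = 971
type [10+:6] = (word>>10) & 0x3f = 61  ←

61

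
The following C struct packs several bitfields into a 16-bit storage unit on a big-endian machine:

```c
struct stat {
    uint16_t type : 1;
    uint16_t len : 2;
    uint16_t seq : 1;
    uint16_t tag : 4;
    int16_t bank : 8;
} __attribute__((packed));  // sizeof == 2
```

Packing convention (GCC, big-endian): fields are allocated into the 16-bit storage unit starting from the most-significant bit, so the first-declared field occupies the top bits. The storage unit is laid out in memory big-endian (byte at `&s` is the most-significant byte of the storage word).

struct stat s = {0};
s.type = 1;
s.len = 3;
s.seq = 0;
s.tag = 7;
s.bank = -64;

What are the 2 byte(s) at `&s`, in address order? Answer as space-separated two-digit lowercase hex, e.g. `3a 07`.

e7 c0

type:1 = 1 → 0x1 << 15 → word 0x8000
len:2 = 3 → 0x3 << 13 → word 0xe000
seq:1 = 0 → 0x0 << 12 → word 0xe000
tag:4 = 7 → 0x7 << 8 → word 0xe700
bank:8 = -64 → 0xc0 << 0 → word 0xe7c0
word = 0xe7c0 → big-endian bytes:
  [0]=0xe7  [1]=0xc0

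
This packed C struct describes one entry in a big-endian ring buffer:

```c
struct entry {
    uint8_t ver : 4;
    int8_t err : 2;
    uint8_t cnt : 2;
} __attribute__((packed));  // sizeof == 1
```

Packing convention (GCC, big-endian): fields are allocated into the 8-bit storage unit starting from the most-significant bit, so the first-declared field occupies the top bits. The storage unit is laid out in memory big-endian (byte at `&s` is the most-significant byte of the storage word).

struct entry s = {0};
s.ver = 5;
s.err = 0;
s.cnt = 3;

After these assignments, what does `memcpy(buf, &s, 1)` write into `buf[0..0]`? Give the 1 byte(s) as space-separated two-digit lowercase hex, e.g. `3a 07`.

53

ver:4 = 5 → 0x5 << 4 → word 0x50
err:2 = 0 → 0x0 << 2 → word 0x50
cnt:2 = 3 → 0x3 << 0 → word 0x53
word = 0x53 → big-endian bytes:
  [0]=0x53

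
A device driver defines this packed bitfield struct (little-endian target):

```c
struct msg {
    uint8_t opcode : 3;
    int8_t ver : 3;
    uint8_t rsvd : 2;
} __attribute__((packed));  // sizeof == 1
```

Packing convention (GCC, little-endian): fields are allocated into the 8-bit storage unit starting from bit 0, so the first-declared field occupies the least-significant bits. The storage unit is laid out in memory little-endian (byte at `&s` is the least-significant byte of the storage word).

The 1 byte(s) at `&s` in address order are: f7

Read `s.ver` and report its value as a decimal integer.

-2

[0]=0xf7 (little-endian) → word 0xf7
opcode:3 @ bit 0 → (0xf7>>0)&0x7 = 0x7
ver:3 @ bit 3 → (0xf7>>3)&0x7 = 0x6  ←
rsvd:2 @ bit 6 → (0xf7>>6)&0x3 = 0x3
ver signed 3b, MSB=1: 6 - 8 = -2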